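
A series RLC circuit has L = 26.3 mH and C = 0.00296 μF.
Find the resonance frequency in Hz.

Step 1 — Resonance condition Im(Z)=0 gives ω₀ = 1/√(LC).
Step 2 — ω₀ = 1/√(0.0263·2.96e-09) = 1.133e+05 rad/s.
Step 3 — f₀ = ω₀/(2π) = 1.804e+04 Hz.

f₀ = 1.804e+04 Hz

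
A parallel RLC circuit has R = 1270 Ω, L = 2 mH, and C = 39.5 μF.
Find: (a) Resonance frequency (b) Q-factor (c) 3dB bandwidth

Step 1 — Resonance: ω₀ = 1/√(LC) = 1/√(0.002·3.95e-05) = 3558 rad/s.
Step 2 — f₀ = ω₀/(2π) = 566.2 Hz.
Step 3 — Parallel Q: Q = R/(ω₀L) = 1270/(3558·0.002) = 178.5.
Step 4 — Bandwidth: Δω = ω₀/Q = 19.93 rad/s; BW = Δω/(2π) = 3.173 Hz.

(a) f₀ = 566.2 Hz  (b) Q = 178.5  (c) BW = 3.173 Hz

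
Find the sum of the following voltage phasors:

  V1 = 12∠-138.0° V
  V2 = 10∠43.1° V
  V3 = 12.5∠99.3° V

Step 1 — Convert each phasor to rectangular form:
  V1 = 12·(cos(-138.0°) + j·sin(-138.0°)) = -8.918 - j8.03 V
  V2 = 10·(cos(43.1°) + j·sin(43.1°)) = 7.302 + j6.833 V
  V3 = 12.5·(cos(99.3°) + j·sin(99.3°)) = -2.02 + j12.34 V
Step 2 — Sum components: V_total = -3.636 + j11.14 V.
Step 3 — Convert to polar: |V_total| = 11.72 V, ∠V_total = 108.1°.

V_total = 11.72∠108.1° V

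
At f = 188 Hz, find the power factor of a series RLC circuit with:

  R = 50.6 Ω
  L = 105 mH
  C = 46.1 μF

Step 1 — Angular frequency: ω = 2π·f = 2π·188 = 1181 rad/s.
Step 2 — Component impedances:
  R: Z = R = 50.6 Ω
  L: Z = jωL = j·1181·0.105 = 0 + j124 Ω
  C: Z = 1/(jωC) = -j/(ω·C) = 0 - j18.36 Ω
Step 3 — Series combination: Z_total = R + L + C = 50.6 + j105.7 Ω = 117.2∠64.4° Ω.
Step 4 — Power factor: PF = cos(φ) = Re(Z)/|Z| = 50.6/117.16 = 0.4319.
Step 5 — Type: Im(Z) = 105.7 ⇒ lagging (phase φ = 64.4°).

PF = 0.4319 (lagging, φ = 64.4°)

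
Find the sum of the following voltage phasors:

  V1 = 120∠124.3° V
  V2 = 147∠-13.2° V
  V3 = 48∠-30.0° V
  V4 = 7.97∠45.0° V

Step 1 — Convert each phasor to rectangular form:
  V1 = 120·(cos(124.3°) + j·sin(124.3°)) = -67.62 + j99.13 V
  V2 = 147·(cos(-13.2°) + j·sin(-13.2°)) = 143.1 - j33.57 V
  V3 = 48·(cos(-30.0°) + j·sin(-30.0°)) = 41.57 - j24 V
  V4 = 7.97·(cos(45.0°) + j·sin(45.0°)) = 5.636 + j5.636 V
Step 2 — Sum components: V_total = 122.7 + j47.2 V.
Step 3 — Convert to polar: |V_total| = 131.5 V, ∠V_total = 21.0°.

V_total = 131.5∠21.0° V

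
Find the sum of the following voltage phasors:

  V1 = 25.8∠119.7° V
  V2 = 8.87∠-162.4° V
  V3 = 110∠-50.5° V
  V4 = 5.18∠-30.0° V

Step 1 — Convert each phasor to rectangular form:
  V1 = 25.8·(cos(119.7°) + j·sin(119.7°)) = -12.78 + j22.41 V
  V2 = 8.87·(cos(-162.4°) + j·sin(-162.4°)) = -8.455 - j2.682 V
  V3 = 110·(cos(-50.5°) + j·sin(-50.5°)) = 69.97 - j84.88 V
  V4 = 5.18·(cos(-30.0°) + j·sin(-30.0°)) = 4.486 - j2.59 V
Step 2 — Sum components: V_total = 53.22 - j67.74 V.
Step 3 — Convert to polar: |V_total| = 86.14 V, ∠V_total = -51.8°.

V_total = 86.14∠-51.8° V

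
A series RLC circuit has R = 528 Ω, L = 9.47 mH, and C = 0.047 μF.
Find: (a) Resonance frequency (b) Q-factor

Step 1 — Resonance condition Im(Z)=0 gives ω₀ = 1/√(LC).
Step 2 — ω₀ = 1/√(0.00947·4.7e-08) = 4.74e+04 rad/s.
Step 3 — f₀ = ω₀/(2π) = 7544 Hz.
Step 4 — Series Q: Q = ω₀L/R = 4.74e+04·0.00947/528 = 0.8501.

(a) f₀ = 7544 Hz  (b) Q = 0.8501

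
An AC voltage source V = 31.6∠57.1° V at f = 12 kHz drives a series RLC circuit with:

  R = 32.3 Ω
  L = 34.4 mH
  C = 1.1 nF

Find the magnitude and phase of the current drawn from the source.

Step 1 — Angular frequency: ω = 2π·f = 2π·1.2e+04 = 7.54e+04 rad/s.
Step 2 — Component impedances:
  R: Z = R = 32.3 Ω
  L: Z = jωL = j·7.54e+04·0.0344 = 0 + j2594 Ω
  C: Z = 1/(jωC) = -j/(ω·C) = 0 - j1.206e+04 Ω
Step 3 — Series combination: Z_total = R + L + C = 32.3 - j9463 Ω = 9464∠-89.8° Ω.
Step 4 — Source phasor: V = 31.6∠57.1° V = 17.16 + j26.53 V.
Step 5 — Ohm's law: I = V / Z_total = (17.16 + j26.53) / (32.3 - j9463) = -0.002797 + j0.001823 A.
Step 6 — Convert to polar: |I| = 0.003339 A, ∠I = 146.9°.

I = 0.003339∠146.9° A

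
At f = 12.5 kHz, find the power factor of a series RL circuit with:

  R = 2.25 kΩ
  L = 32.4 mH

Step 1 — Angular frequency: ω = 2π·f = 2π·1.25e+04 = 7.854e+04 rad/s.
Step 2 — Component impedances:
  R: Z = R = 2250 Ω
  L: Z = jωL = j·7.854e+04·0.0324 = 0 + j2545 Ω
Step 3 — Series combination: Z_total = R + L = 2250 + j2545 Ω = 3397∠48.5° Ω.
Step 4 — Power factor: PF = cos(φ) = Re(Z)/|Z| = 2250/3396.8 = 0.6624.
Step 5 — Type: Im(Z) = 2545 ⇒ lagging (phase φ = 48.5°).

PF = 0.6624 (lagging, φ = 48.5°)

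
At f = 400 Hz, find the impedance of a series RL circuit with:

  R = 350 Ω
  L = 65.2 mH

Step 1 — Angular frequency: ω = 2π·f = 2π·400 = 2513 rad/s.
Step 2 — Component impedances:
  R: Z = R = 350 Ω
  L: Z = jωL = j·2513·0.0652 = 0 + j163.9 Ω
Step 3 — Series combination: Z_total = R + L = 350 + j163.9 Ω = 386.5∠25.1° Ω.

Z = 350 + j163.9 Ω = 386.5∠25.1° Ω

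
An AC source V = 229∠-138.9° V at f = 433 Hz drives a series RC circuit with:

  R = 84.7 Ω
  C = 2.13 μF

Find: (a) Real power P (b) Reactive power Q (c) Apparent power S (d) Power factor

Step 1 — Angular frequency: ω = 2π·f = 2π·433 = 2721 rad/s.
Step 2 — Component impedances:
  R: Z = R = 84.7 Ω
  C: Z = 1/(jωC) = -j/(ω·C) = 0 - j172.6 Ω
Step 3 — Series combination: Z_total = R + C = 84.7 - j172.6 Ω = 192.2∠-63.9° Ω.
Step 4 — Source phasor: V = 229∠-138.9° V = -172.6 - j150.5 V.
Step 5 — Current: I = V / Z = 0.3075 - j1.151 A = 1.191∠-75.0° A.
Step 6 — Complex power: S = V·I* = 120.2 - j244.9 VA.
Step 7 — Real power: P = Re(S) = 120.2 W.
Step 8 — Reactive power: Q = Im(S) = -244.9 VAR.
Step 9 — Apparent power: |S| = 272.8 VA.
Step 10 — Power factor: PF = P/|S| = 0.4406 (leading).

(a) P = 120.2 W  (b) Q = -244.9 VAR  (c) S = 272.8 VA  (d) PF = 0.4406 (leading)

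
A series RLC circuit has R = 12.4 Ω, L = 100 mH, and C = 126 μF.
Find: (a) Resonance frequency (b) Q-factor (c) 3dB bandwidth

Step 1 — Resonance: ω₀ = 1/√(LC) = 1/√(0.1·0.000126) = 281.7 rad/s.
Step 2 — f₀ = ω₀/(2π) = 44.84 Hz.
Step 3 — Series Q: Q = ω₀L/R = 281.7·0.1/12.4 = 2.272.
Step 4 — Bandwidth: Δω = ω₀/Q = 124 rad/s; BW = Δω/(2π) = 19.74 Hz.

(a) f₀ = 44.84 Hz  (b) Q = 2.272  (c) BW = 19.74 Hz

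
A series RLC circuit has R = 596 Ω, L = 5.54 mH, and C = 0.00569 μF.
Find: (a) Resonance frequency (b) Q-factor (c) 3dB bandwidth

Step 1 — Resonance: ω₀ = 1/√(LC) = 1/√(0.00554·5.69e-09) = 1.781e+05 rad/s.
Step 2 — f₀ = ω₀/(2π) = 2.835e+04 Hz.
Step 3 — Series Q: Q = ω₀L/R = 1.781e+05·0.00554/596 = 1.656.
Step 4 — Bandwidth: Δω = ω₀/Q = 1.076e+05 rad/s; BW = Δω/(2π) = 1.712e+04 Hz.

(a) f₀ = 2.835e+04 Hz  (b) Q = 1.656  (c) BW = 1.712e+04 Hz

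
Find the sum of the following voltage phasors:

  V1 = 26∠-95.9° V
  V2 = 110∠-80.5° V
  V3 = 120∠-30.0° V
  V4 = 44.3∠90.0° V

Step 1 — Convert each phasor to rectangular form:
  V1 = 26·(cos(-95.9°) + j·sin(-95.9°)) = -2.673 - j25.86 V
  V2 = 110·(cos(-80.5°) + j·sin(-80.5°)) = 18.16 - j108.5 V
  V3 = 120·(cos(-30.0°) + j·sin(-30.0°)) = 103.9 - j60 V
  V4 = 44.3·(cos(90.0°) + j·sin(90.0°)) = 0 + j44.3 V
Step 2 — Sum components: V_total = 119.4 - j150.1 V.
Step 3 — Convert to polar: |V_total| = 191.8 V, ∠V_total = -51.5°.

V_total = 191.8∠-51.5° V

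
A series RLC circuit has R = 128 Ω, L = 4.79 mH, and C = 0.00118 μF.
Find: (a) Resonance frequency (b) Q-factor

Step 1 — Resonance condition Im(Z)=0 gives ω₀ = 1/√(LC).
Step 2 — ω₀ = 1/√(0.00479·1.18e-09) = 4.206e+05 rad/s.
Step 3 — f₀ = ω₀/(2π) = 6.694e+04 Hz.
Step 4 — Series Q: Q = ω₀L/R = 4.206e+05·0.00479/128 = 15.74.

(a) f₀ = 6.694e+04 Hz  (b) Q = 15.74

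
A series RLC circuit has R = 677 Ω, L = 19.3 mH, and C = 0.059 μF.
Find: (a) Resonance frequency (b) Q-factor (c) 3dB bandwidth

Step 1 — Resonance: ω₀ = 1/√(LC) = 1/√(0.0193·5.9e-08) = 2.963e+04 rad/s.
Step 2 — f₀ = ω₀/(2π) = 4716 Hz.
Step 3 — Series Q: Q = ω₀L/R = 2.963e+04·0.0193/677 = 0.8448.
Step 4 — Bandwidth: Δω = ω₀/Q = 3.508e+04 rad/s; BW = Δω/(2π) = 5583 Hz.

(a) f₀ = 4716 Hz  (b) Q = 0.8448  (c) BW = 5583 Hz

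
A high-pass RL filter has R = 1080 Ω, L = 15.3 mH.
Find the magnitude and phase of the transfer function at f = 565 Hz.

Step 1 — Angular frequency: ω = 2π·565 = 3550 rad/s.
Step 2 — Transfer function: H(jω) = jωL/(R + jωL).
Step 3 — Numerator jωL = j·54.31; denominator R + jωL = 1080 + j54.31.
Step 4 — H = 0.002523 + j0.05016.
Step 5 — Magnitude: |H| = 0.05023 (-26.0 dB); phase: φ = 87.1°.

|H| = 0.05023 (-26.0 dB), φ = 87.1°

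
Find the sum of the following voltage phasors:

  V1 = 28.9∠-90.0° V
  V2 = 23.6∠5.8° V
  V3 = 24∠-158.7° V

Step 1 — Convert each phasor to rectangular form:
  V1 = 28.9·(cos(-90.0°) + j·sin(-90.0°)) = 0 - j28.9 V
  V2 = 23.6·(cos(5.8°) + j·sin(5.8°)) = 23.48 + j2.385 V
  V3 = 24·(cos(-158.7°) + j·sin(-158.7°)) = -22.36 - j8.718 V
Step 2 — Sum components: V_total = 1.119 - j35.23 V.
Step 3 — Convert to polar: |V_total| = 35.25 V, ∠V_total = -88.2°.

V_total = 35.25∠-88.2° V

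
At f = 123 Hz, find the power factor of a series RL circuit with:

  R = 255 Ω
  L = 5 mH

Step 1 — Angular frequency: ω = 2π·f = 2π·123 = 772.8 rad/s.
Step 2 — Component impedances:
  R: Z = R = 255 Ω
  L: Z = jωL = j·772.8·0.005 = 0 + j3.864 Ω
Step 3 — Series combination: Z_total = R + L = 255 + j3.864 Ω = 255∠0.9° Ω.
Step 4 — Power factor: PF = cos(φ) = Re(Z)/|Z| = 255/255.03 = 0.9999.
Step 5 — Type: Im(Z) = 3.864 ⇒ lagging (phase φ = 0.9°).

PF = 0.9999 (lagging, φ = 0.9°)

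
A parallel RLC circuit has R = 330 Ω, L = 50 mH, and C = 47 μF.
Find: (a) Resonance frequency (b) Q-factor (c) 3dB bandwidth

Step 1 — Resonance: ω₀ = 1/√(LC) = 1/√(0.05·4.7e-05) = 652.3 rad/s.
Step 2 — f₀ = ω₀/(2π) = 103.8 Hz.
Step 3 — Parallel Q: Q = R/(ω₀L) = 330/(652.3·0.05) = 10.12.
Step 4 — Bandwidth: Δω = ω₀/Q = 64.47 rad/s; BW = Δω/(2π) = 10.26 Hz.

(a) f₀ = 103.8 Hz  (b) Q = 10.12  (c) BW = 10.26 Hz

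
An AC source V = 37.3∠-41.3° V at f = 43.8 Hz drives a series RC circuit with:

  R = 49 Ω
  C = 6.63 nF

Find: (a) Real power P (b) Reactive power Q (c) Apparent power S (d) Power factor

Step 1 — Angular frequency: ω = 2π·f = 2π·43.8 = 275.2 rad/s.
Step 2 — Component impedances:
  R: Z = R = 49 Ω
  C: Z = 1/(jωC) = -j/(ω·C) = 0 - j5.481e+05 Ω
Step 3 — Series combination: Z_total = R + C = 49 - j5.481e+05 Ω = 5.481e+05∠-90.0° Ω.
Step 4 — Source phasor: V = 37.3∠-41.3° V = 28.02 - j24.62 V.
Step 5 — Current: I = V / Z = 4.492e-05 + j5.113e-05 A = 6.806e-05∠48.7° A.
Step 6 — Complex power: S = V·I* = 2.27e-07 - j0.002539 VA.
Step 7 — Real power: P = Re(S) = 2.27e-07 W.
Step 8 — Reactive power: Q = Im(S) = -0.002539 VAR.
Step 9 — Apparent power: |S| = 0.002539 VA.
Step 10 — Power factor: PF = P/|S| = 8.941e-05 (leading).

(a) P = 2.27e-07 W  (b) Q = -0.002539 VAR  (c) S = 0.002539 VA  (d) PF = 8.941e-05 (leading)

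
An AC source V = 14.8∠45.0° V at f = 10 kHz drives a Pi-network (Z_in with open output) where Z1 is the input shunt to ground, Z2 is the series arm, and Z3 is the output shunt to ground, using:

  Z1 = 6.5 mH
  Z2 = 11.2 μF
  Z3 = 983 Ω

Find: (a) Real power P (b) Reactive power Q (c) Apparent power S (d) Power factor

Step 1 — Angular frequency: ω = 2π·f = 2π·1e+04 = 6.283e+04 rad/s.
Step 2 — Component impedances:
  Z1: Z = jωL = j·6.283e+04·0.0065 = 0 + j408.4 Ω
  Z2: Z = 1/(jωC) = -j/(ω·C) = 0 - j1.421 Ω
  Z3: Z = R = 983 Ω
Step 3 — With open output, the series arm Z2 and the output shunt Z3 appear in series to ground: Z2 + Z3 = 983 - j1.421 Ω.
Step 4 — Parallel with input shunt Z1: Z_in = Z1 || (Z2 + Z3) = 144.9 + j348.4 Ω = 377.3∠67.4° Ω.
Step 5 — Source phasor: V = 14.8∠45.0° V = 10.47 + j10.47 V.
Step 6 — Current: I = V / Z = 0.03626 - j0.01496 A = 0.03922∠-22.4° A.
Step 7 — Complex power: S = V·I* = 0.2228 + j0.536 VA.
Step 8 — Real power: P = Re(S) = 0.2228 W.
Step 9 — Reactive power: Q = Im(S) = 0.536 VAR.
Step 10 — Apparent power: |S| = 0.5805 VA.
Step 11 — Power factor: PF = P/|S| = 0.3839 (lagging).

(a) P = 0.2228 W  (b) Q = 0.536 VAR  (c) S = 0.5805 VA  (d) PF = 0.3839 (lagging)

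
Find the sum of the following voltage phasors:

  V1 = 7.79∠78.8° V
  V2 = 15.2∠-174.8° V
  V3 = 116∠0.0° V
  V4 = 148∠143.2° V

Step 1 — Convert each phasor to rectangular form:
  V1 = 7.79·(cos(78.8°) + j·sin(78.8°)) = 1.513 + j7.642 V
  V2 = 15.2·(cos(-174.8°) + j·sin(-174.8°)) = -15.14 - j1.378 V
  V3 = 116·(cos(0.0°) + j·sin(0.0°)) = 116 V
  V4 = 148·(cos(143.2°) + j·sin(143.2°)) = -118.5 + j88.66 V
Step 2 — Sum components: V_total = -16.13 + j94.92 V.
Step 3 — Convert to polar: |V_total| = 96.28 V, ∠V_total = 99.6°.

V_total = 96.28∠99.6° V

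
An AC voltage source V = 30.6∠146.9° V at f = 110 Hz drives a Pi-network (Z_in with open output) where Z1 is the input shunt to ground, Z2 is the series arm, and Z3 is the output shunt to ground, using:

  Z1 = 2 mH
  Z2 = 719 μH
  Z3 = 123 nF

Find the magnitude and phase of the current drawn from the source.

Step 1 — Angular frequency: ω = 2π·f = 2π·110 = 691.2 rad/s.
Step 2 — Component impedances:
  Z1: Z = jωL = j·691.2·0.002 = 0 + j1.382 Ω
  Z2: Z = jωL = j·691.2·0.000719 = 0 + j0.4969 Ω
  Z3: Z = 1/(jωC) = -j/(ω·C) = 0 - j1.176e+04 Ω
Step 3 — With open output, the series arm Z2 and the output shunt Z3 appear in series to ground: Z2 + Z3 = 0 - j1.176e+04 Ω.
Step 4 — Parallel with input shunt Z1: Z_in = Z1 || (Z2 + Z3) = 0 + j1.382 Ω = 1.382∠90.0° Ω.
Step 5 — Source phasor: V = 30.6∠146.9° V = -25.63 + j16.71 V.
Step 6 — Ohm's law: I = V / Z_total = (-25.63 + j16.71) / (0 + j1.382) = 12.09 + j18.54 A.
Step 7 — Convert to polar: |I| = 22.13 A, ∠I = 56.9°.

I = 22.13∠56.9° A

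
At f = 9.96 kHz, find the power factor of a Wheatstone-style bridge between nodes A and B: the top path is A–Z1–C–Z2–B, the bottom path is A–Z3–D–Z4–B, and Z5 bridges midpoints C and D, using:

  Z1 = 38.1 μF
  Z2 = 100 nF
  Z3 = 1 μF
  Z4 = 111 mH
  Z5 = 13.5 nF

Step 1 — Angular frequency: ω = 2π·f = 2π·9960 = 6.258e+04 rad/s.
Step 2 — Component impedances:
  Z1: Z = 1/(jωC) = -j/(ω·C) = 0 - j0.4194 Ω
  Z2: Z = 1/(jωC) = -j/(ω·C) = 0 - j159.8 Ω
  Z3: Z = 1/(jωC) = -j/(ω·C) = 0 - j15.98 Ω
  Z4: Z = jωL = j·6.258e+04·0.111 = 0 + j6946 Ω
  Z5: Z = 1/(jωC) = -j/(ω·C) = 0 - j1184 Ω
Step 3 — Bridge requires nodal analysis (the Z5 bridge couples midpoints C and D, so the two paths cannot be reduced to a simple series/parallel combination). Setting node B to ground and injecting 1 A at node A, the 3-node admittance system at A, C, D solves to V_A = Z_AB = 0 - j164 Ω = 164∠-90.0° Ω.
Step 4 — Power factor: PF = cos(φ) = Re(Z)/|Z| = 0/164 = 0.
Step 5 — Type: Im(Z) = -164 ⇒ leading (phase φ = -90.0°).

PF = 0 (leading, φ = -90.0°)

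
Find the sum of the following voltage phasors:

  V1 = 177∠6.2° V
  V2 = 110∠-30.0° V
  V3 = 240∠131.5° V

Step 1 — Convert each phasor to rectangular form:
  V1 = 177·(cos(6.2°) + j·sin(6.2°)) = 176 + j19.12 V
  V2 = 110·(cos(-30.0°) + j·sin(-30.0°)) = 95.26 - j55 V
  V3 = 240·(cos(131.5°) + j·sin(131.5°)) = -159 + j179.7 V
Step 2 — Sum components: V_total = 112.2 + j143.9 V.
Step 3 — Convert to polar: |V_total| = 182.4 V, ∠V_total = 52.0°.

V_total = 182.4∠52.0° V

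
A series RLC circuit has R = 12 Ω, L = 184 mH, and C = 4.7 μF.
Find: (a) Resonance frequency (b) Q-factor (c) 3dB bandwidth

Step 1 — Resonance: ω₀ = 1/√(LC) = 1/√(0.184·4.7e-06) = 1075 rad/s.
Step 2 — f₀ = ω₀/(2π) = 171.1 Hz.
Step 3 — Series Q: Q = ω₀L/R = 1075·0.184/12 = 16.49.
Step 4 — Bandwidth: Δω = ω₀/Q = 65.22 rad/s; BW = Δω/(2π) = 10.38 Hz.

(a) f₀ = 171.1 Hz  (b) Q = 16.49  (c) BW = 10.38 Hz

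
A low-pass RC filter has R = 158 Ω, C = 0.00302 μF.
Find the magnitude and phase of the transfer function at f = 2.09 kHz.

Step 1 — Angular frequency: ω = 2π·2090 = 1.313e+04 rad/s.
Step 2 — Transfer function: H(jω) = 1/(1 + jωRC).
Step 3 — Denominator: 1 + jωRC = 1 + j·1.313e+04·158·3.02e-09 = 1 + j0.006266.
Step 4 — H = 1 - j0.006266.
Step 5 — Magnitude: |H| = 1 (-0.0 dB); phase: φ = -0.4°.

|H| = 1 (-0.0 dB), φ = -0.4°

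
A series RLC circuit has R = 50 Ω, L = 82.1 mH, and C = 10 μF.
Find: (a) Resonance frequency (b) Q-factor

Step 1 — Resonance condition Im(Z)=0 gives ω₀ = 1/√(LC).
Step 2 — ω₀ = 1/√(0.0821·1e-05) = 1104 rad/s.
Step 3 — f₀ = ω₀/(2π) = 175.7 Hz.
Step 4 — Series Q: Q = ω₀L/R = 1104·0.0821/50 = 1.812.

(a) f₀ = 175.7 Hz  (b) Q = 1.812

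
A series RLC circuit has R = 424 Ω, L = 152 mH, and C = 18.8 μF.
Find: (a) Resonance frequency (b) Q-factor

Step 1 — Resonance condition Im(Z)=0 gives ω₀ = 1/√(LC).
Step 2 — ω₀ = 1/√(0.152·1.88e-05) = 591.6 rad/s.
Step 3 — f₀ = ω₀/(2π) = 94.15 Hz.
Step 4 — Series Q: Q = ω₀L/R = 591.6·0.152/424 = 0.2121.

(a) f₀ = 94.15 Hz  (b) Q = 0.2121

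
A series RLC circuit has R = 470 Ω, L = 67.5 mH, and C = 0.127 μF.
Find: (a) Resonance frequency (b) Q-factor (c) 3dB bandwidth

Step 1 — Resonance: ω₀ = 1/√(LC) = 1/√(0.0675·1.27e-07) = 1.08e+04 rad/s.
Step 2 — f₀ = ω₀/(2π) = 1719 Hz.
Step 3 — Series Q: Q = ω₀L/R = 1.08e+04·0.0675/470 = 1.551.
Step 4 — Bandwidth: Δω = ω₀/Q = 6963 rad/s; BW = Δω/(2π) = 1108 Hz.

(a) f₀ = 1719 Hz  (b) Q = 1.551  (c) BW = 1108 Hz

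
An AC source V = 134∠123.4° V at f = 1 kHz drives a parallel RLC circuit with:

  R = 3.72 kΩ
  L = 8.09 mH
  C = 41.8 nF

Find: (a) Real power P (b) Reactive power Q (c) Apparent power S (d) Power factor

Step 1 — Angular frequency: ω = 2π·f = 2π·1000 = 6283 rad/s.
Step 2 — Component impedances:
  R: Z = R = 3720 Ω
  L: Z = jωL = j·6283·0.00809 = 0 + j50.83 Ω
  C: Z = 1/(jωC) = -j/(ω·C) = 0 - j3808 Ω
Step 3 — Parallel combination: 1/Z_total = 1/R + 1/L + 1/C; Z_total = 0.7134 + j51.51 Ω = 51.51∠89.2° Ω.
Step 4 — Source phasor: V = 134∠123.4° V = -73.76 + j111.9 V.
Step 5 — Current: I = V / Z = 2.152 + j1.462 A = 2.601∠34.2° A.
Step 6 — Complex power: S = V·I* = 4.827 + j348.5 VA.
Step 7 — Real power: P = Re(S) = 4.827 W.
Step 8 — Reactive power: Q = Im(S) = 348.5 VAR.
Step 9 — Apparent power: |S| = 348.6 VA.
Step 10 — Power factor: PF = P/|S| = 0.01385 (lagging).

(a) P = 4.827 W  (b) Q = 348.5 VAR  (c) S = 348.6 VA  (d) PF = 0.01385 (lagging)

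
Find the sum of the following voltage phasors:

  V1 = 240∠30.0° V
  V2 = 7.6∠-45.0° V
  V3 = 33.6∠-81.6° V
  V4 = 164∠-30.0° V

Step 1 — Convert each phasor to rectangular form:
  V1 = 240·(cos(30.0°) + j·sin(30.0°)) = 207.8 + j120 V
  V2 = 7.6·(cos(-45.0°) + j·sin(-45.0°)) = 5.374 - j5.374 V
  V3 = 33.6·(cos(-81.6°) + j·sin(-81.6°)) = 4.908 - j33.24 V
  V4 = 164·(cos(-30.0°) + j·sin(-30.0°)) = 142 - j82 V
Step 2 — Sum components: V_total = 360.2 - j0.6136 V.
Step 3 — Convert to polar: |V_total| = 360.2 V, ∠V_total = -0.1°.

V_total = 360.2∠-0.1° V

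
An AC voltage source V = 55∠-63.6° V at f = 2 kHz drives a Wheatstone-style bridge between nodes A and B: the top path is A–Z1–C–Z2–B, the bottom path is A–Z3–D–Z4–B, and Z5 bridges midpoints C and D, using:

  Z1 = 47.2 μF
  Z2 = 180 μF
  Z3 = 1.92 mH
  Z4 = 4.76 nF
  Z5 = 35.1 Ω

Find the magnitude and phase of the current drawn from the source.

Step 1 — Angular frequency: ω = 2π·f = 2π·2000 = 1.257e+04 rad/s.
Step 2 — Component impedances:
  Z1: Z = 1/(jωC) = -j/(ω·C) = 0 - j1.686 Ω
  Z2: Z = 1/(jωC) = -j/(ω·C) = 0 - j0.4421 Ω
  Z3: Z = jωL = j·1.257e+04·0.00192 = 0 + j24.13 Ω
  Z4: Z = 1/(jωC) = -j/(ω·C) = 0 - j1.672e+04 Ω
  Z5: Z = R = 35.1 Ω
Step 3 — Bridge requires nodal analysis (the Z5 bridge couples midpoints C and D, so the two paths cannot be reduced to a simple series/parallel combination). Setting node B to ground and injecting 1 A at node A, the 3-node admittance system at A, C, D solves to V_A = Z_AB = 0.05763 - j2.165 Ω = 2.165∠-88.5° Ω.
Step 4 — Source phasor: V = 55∠-63.6° V = 24.45 - j49.26 V.
Step 5 — Ohm's law: I = V / Z_total = (24.45 - j49.26) / (0.05763 - j2.165) = 23.04 + j10.68 A.
Step 6 — Convert to polar: |I| = 25.4 A, ∠I = 24.9°.

I = 25.4∠24.9° A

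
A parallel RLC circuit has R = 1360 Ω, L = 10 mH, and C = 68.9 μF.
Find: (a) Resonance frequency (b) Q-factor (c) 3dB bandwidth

Step 1 — Resonance: ω₀ = 1/√(LC) = 1/√(0.01·6.89e-05) = 1205 rad/s.
Step 2 — f₀ = ω₀/(2π) = 191.7 Hz.
Step 3 — Parallel Q: Q = R/(ω₀L) = 1360/(1205·0.01) = 112.9.
Step 4 — Bandwidth: Δω = ω₀/Q = 10.67 rad/s; BW = Δω/(2π) = 1.698 Hz.

(a) f₀ = 191.7 Hz  (b) Q = 112.9  (c) BW = 1.698 Hz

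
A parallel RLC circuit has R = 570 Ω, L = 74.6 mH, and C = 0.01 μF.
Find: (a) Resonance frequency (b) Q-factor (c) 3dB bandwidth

Step 1 — Resonance: ω₀ = 1/√(LC) = 1/√(0.0746·1e-08) = 3.661e+04 rad/s.
Step 2 — f₀ = ω₀/(2π) = 5827 Hz.
Step 3 — Parallel Q: Q = R/(ω₀L) = 570/(3.661e+04·0.0746) = 0.2087.
Step 4 — Bandwidth: Δω = ω₀/Q = 1.754e+05 rad/s; BW = Δω/(2π) = 2.792e+04 Hz.

(a) f₀ = 5827 Hz  (b) Q = 0.2087  (c) BW = 2.792e+04 Hz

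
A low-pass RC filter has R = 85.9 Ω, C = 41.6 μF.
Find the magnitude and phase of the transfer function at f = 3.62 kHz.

Step 1 — Angular frequency: ω = 2π·3620 = 2.275e+04 rad/s.
Step 2 — Transfer function: H(jω) = 1/(1 + jωRC).
Step 3 — Denominator: 1 + jωRC = 1 + j·2.275e+04·85.9·4.16e-05 = 1 + j81.28.
Step 4 — H = 0.0001514 - j0.0123.
Step 5 — Magnitude: |H| = 0.0123 (-38.2 dB); phase: φ = -89.3°.

|H| = 0.0123 (-38.2 dB), φ = -89.3°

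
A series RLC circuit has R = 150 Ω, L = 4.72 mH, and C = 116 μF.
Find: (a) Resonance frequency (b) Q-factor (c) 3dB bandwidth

Step 1 — Resonance: ω₀ = 1/√(LC) = 1/√(0.00472·0.000116) = 1351 rad/s.
Step 2 — f₀ = ω₀/(2π) = 215.1 Hz.
Step 3 — Series Q: Q = ω₀L/R = 1351·0.00472/150 = 0.04253.
Step 4 — Bandwidth: Δω = ω₀/Q = 3.178e+04 rad/s; BW = Δω/(2π) = 5058 Hz.

(a) f₀ = 215.1 Hz  (b) Q = 0.04253  (c) BW = 5058 Hz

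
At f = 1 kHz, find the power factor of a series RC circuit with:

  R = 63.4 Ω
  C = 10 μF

Step 1 — Angular frequency: ω = 2π·f = 2π·1000 = 6283 rad/s.
Step 2 — Component impedances:
  R: Z = R = 63.4 Ω
  C: Z = 1/(jωC) = -j/(ω·C) = 0 - j15.92 Ω
Step 3 — Series combination: Z_total = R + C = 63.4 - j15.92 Ω = 65.37∠-14.1° Ω.
Step 4 — Power factor: PF = cos(φ) = Re(Z)/|Z| = 63.4/65.37 = 0.9699.
Step 5 — Type: Im(Z) = -15.92 ⇒ leading (phase φ = -14.1°).

PF = 0.9699 (leading, φ = -14.1°)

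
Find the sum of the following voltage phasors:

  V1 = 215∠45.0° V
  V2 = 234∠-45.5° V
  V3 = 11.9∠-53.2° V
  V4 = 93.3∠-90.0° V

Step 1 — Convert each phasor to rectangular form:
  V1 = 215·(cos(45.0°) + j·sin(45.0°)) = 152 + j152 V
  V2 = 234·(cos(-45.5°) + j·sin(-45.5°)) = 164 - j166.9 V
  V3 = 11.9·(cos(-53.2°) + j·sin(-53.2°)) = 7.128 - j9.529 V
  V4 = 93.3·(cos(-90.0°) + j·sin(-90.0°)) = 0 - j93.3 V
Step 2 — Sum components: V_total = 323.2 - j117.7 V.
Step 3 — Convert to polar: |V_total| = 343.9 V, ∠V_total = -20.0°.

V_total = 343.9∠-20.0° V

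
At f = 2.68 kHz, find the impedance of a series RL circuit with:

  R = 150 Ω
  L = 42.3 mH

Step 1 — Angular frequency: ω = 2π·f = 2π·2680 = 1.684e+04 rad/s.
Step 2 — Component impedances:
  R: Z = R = 150 Ω
  L: Z = jωL = j·1.684e+04·0.0423 = 0 + j712.3 Ω
Step 3 — Series combination: Z_total = R + L = 150 + j712.3 Ω = 727.9∠78.1° Ω.

Z = 150 + j712.3 Ω = 727.9∠78.1° Ω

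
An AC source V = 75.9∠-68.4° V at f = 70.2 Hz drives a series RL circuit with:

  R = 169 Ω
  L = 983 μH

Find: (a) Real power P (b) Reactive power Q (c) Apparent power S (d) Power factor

Step 1 — Angular frequency: ω = 2π·f = 2π·70.2 = 441.1 rad/s.
Step 2 — Component impedances:
  R: Z = R = 169 Ω
  L: Z = jωL = j·441.1·0.000983 = 0 + j0.4336 Ω
Step 3 — Series combination: Z_total = R + L = 169 + j0.4336 Ω = 169∠0.1° Ω.
Step 4 — Source phasor: V = 75.9∠-68.4° V = 27.94 - j70.57 V.
Step 5 — Current: I = V / Z = 0.1643 - j0.418 A = 0.4491∠-68.5° A.
Step 6 — Complex power: S = V·I* = 34.09 + j0.08745 VA.
Step 7 — Real power: P = Re(S) = 34.09 W.
Step 8 — Reactive power: Q = Im(S) = 0.08745 VAR.
Step 9 — Apparent power: |S| = 34.09 VA.
Step 10 — Power factor: PF = P/|S| = 1 (lagging).

(a) P = 34.09 W  (b) Q = 0.08745 VAR  (c) S = 34.09 VA  (d) PF = 1 (lagging)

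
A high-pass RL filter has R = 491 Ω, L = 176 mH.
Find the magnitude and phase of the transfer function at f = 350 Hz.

Step 1 — Angular frequency: ω = 2π·350 = 2199 rad/s.
Step 2 — Transfer function: H(jω) = jωL/(R + jωL).
Step 3 — Numerator jωL = j·387; denominator R + jωL = 491 + j387.
Step 4 — H = 0.3832 + j0.4862.
Step 5 — Magnitude: |H| = 0.6191 (-4.2 dB); phase: φ = 51.8°.

|H| = 0.6191 (-4.2 dB), φ = 51.8°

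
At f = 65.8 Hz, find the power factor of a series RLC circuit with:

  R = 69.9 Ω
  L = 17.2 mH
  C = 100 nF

Step 1 — Angular frequency: ω = 2π·f = 2π·65.8 = 413.4 rad/s.
Step 2 — Component impedances:
  R: Z = R = 69.9 Ω
  L: Z = jωL = j·413.4·0.0172 = 0 + j7.111 Ω
  C: Z = 1/(jωC) = -j/(ω·C) = 0 - j2.419e+04 Ω
Step 3 — Series combination: Z_total = R + L + C = 69.9 - j2.418e+04 Ω = 2.418e+04∠-89.8° Ω.
Step 4 — Power factor: PF = cos(φ) = Re(Z)/|Z| = 69.9/2.418e+04 = 0.002891.
Step 5 — Type: Im(Z) = -2.418e+04 ⇒ leading (phase φ = -89.8°).

PF = 0.002891 (leading, φ = -89.8°)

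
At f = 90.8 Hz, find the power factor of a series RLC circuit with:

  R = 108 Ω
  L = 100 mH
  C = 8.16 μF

Step 1 — Angular frequency: ω = 2π·f = 2π·90.8 = 570.5 rad/s.
Step 2 — Component impedances:
  R: Z = R = 108 Ω
  L: Z = jωL = j·570.5·0.1 = 0 + j57.05 Ω
  C: Z = 1/(jωC) = -j/(ω·C) = 0 - j214.8 Ω
Step 3 — Series combination: Z_total = R + L + C = 108 - j157.8 Ω = 191.2∠-55.6° Ω.
Step 4 — Power factor: PF = cos(φ) = Re(Z)/|Z| = 108/191.2 = 0.5649.
Step 5 — Type: Im(Z) = -157.8 ⇒ leading (phase φ = -55.6°).

PF = 0.5649 (leading, φ = -55.6°)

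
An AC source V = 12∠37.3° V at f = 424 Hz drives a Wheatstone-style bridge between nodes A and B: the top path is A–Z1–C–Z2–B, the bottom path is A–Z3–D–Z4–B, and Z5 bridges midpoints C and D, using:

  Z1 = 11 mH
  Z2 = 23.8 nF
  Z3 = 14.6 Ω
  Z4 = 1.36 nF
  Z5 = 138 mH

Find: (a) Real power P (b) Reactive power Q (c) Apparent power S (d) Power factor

Step 1 — Angular frequency: ω = 2π·f = 2π·424 = 2664 rad/s.
Step 2 — Component impedances:
  Z1: Z = jωL = j·2664·0.011 = 0 + j29.3 Ω
  Z2: Z = 1/(jωC) = -j/(ω·C) = 0 - j1.577e+04 Ω
  Z3: Z = R = 14.6 Ω
  Z4: Z = 1/(jωC) = -j/(ω·C) = 0 - j2.76e+05 Ω
  Z5: Z = jωL = j·2664·0.138 = 0 + j367.6 Ω
Step 3 — Bridge requires nodal analysis (the Z5 bridge couples midpoints C and D, so the two paths cannot be reduced to a simple series/parallel combination). Setting node B to ground and injecting 1 A at node A, the 3-node admittance system at A, C, D solves to V_A = Z_AB = 0.2235 - j1.489e+04 Ω = 1.489e+04∠-90.0° Ω.
Step 4 — Source phasor: V = 12∠37.3° V = 9.546 + j7.272 V.
Step 5 — Current: I = V / Z = -0.0004882 + j0.0006409 A = 0.0008056∠127.3° A.
Step 6 — Complex power: S = V·I* = 1.451e-07 - j0.009668 VA.
Step 7 — Real power: P = Re(S) = 1.451e-07 W.
Step 8 — Reactive power: Q = Im(S) = -0.009668 VAR.
Step 9 — Apparent power: |S| = 0.009668 VA.
Step 10 — Power factor: PF = P/|S| = 1.5e-05 (leading).

(a) P = 1.451e-07 W  (b) Q = -0.009668 VAR  (c) S = 0.009668 VA  (d) PF = 1.5e-05 (leading)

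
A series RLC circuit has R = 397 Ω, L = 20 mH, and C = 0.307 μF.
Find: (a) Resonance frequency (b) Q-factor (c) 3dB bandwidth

Step 1 — Resonance condition Im(Z)=0 gives ω₀ = 1/√(LC).
Step 2 — ω₀ = 1/√(0.02·3.07e-07) = 1.276e+04 rad/s.
Step 3 — f₀ = ω₀/(2π) = 2031 Hz.
Step 4 — Series Q: Q = ω₀L/R = 1.276e+04·0.02/397 = 0.6429.
Step 5 — 3dB bandwidth: Δω = ω₀/Q = 1.985e+04 rad/s; BW = Δω/(2π) = 3159 Hz.

(a) f₀ = 2031 Hz  (b) Q = 0.6429  (c) BW = 3159 Hz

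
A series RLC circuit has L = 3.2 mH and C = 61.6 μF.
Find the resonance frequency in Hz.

Step 1 — Resonance condition Im(Z)=0 gives ω₀ = 1/√(LC).
Step 2 — ω₀ = 1/√(0.0032·6.16e-05) = 2252 rad/s.
Step 3 — f₀ = ω₀/(2π) = 358.5 Hz.

f₀ = 358.5 Hz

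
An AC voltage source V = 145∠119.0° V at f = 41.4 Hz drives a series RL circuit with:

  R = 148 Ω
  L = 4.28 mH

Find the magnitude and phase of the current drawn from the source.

Step 1 — Angular frequency: ω = 2π·f = 2π·41.4 = 260.1 rad/s.
Step 2 — Component impedances:
  R: Z = R = 148 Ω
  L: Z = jωL = j·260.1·0.00428 = 0 + j1.113 Ω
Step 3 — Series combination: Z_total = R + L = 148 + j1.113 Ω = 148∠0.4° Ω.
Step 4 — Source phasor: V = 145∠119.0° V = -70.3 + j126.8 V.
Step 5 — Ohm's law: I = V / Z_total = (-70.3 + j126.8) / (148 + j1.113) = -0.4685 + j0.8604 A.
Step 6 — Convert to polar: |I| = 0.9797 A, ∠I = 118.6°.

I = 0.9797∠118.6° A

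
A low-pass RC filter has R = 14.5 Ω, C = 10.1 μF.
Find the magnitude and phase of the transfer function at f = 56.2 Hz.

Step 1 — Angular frequency: ω = 2π·56.2 = 353.1 rad/s.
Step 2 — Transfer function: H(jω) = 1/(1 + jωRC).
Step 3 — Denominator: 1 + jωRC = 1 + j·353.1·14.5·1.01e-05 = 1 + j0.05171.
Step 4 — H = 0.9973 - j0.05158.
Step 5 — Magnitude: |H| = 0.9987 (-0.0 dB); phase: φ = -3.0°.

|H| = 0.9987 (-0.0 dB), φ = -3.0°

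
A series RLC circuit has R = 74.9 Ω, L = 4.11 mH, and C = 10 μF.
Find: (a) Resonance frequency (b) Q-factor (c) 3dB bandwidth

Step 1 — Resonance: ω₀ = 1/√(LC) = 1/√(0.00411·1e-05) = 4933 rad/s.
Step 2 — f₀ = ω₀/(2π) = 785.1 Hz.
Step 3 — Series Q: Q = ω₀L/R = 4933·0.00411/74.9 = 0.2707.
Step 4 — Bandwidth: Δω = ω₀/Q = 1.822e+04 rad/s; BW = Δω/(2π) = 2900 Hz.

(a) f₀ = 785.1 Hz  (b) Q = 0.2707  (c) BW = 2900 Hz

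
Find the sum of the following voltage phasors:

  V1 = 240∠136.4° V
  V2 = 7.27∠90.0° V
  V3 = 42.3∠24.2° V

Step 1 — Convert each phasor to rectangular form:
  V1 = 240·(cos(136.4°) + j·sin(136.4°)) = -173.8 + j165.5 V
  V2 = 7.27·(cos(90.0°) + j·sin(90.0°)) = 0 + j7.27 V
  V3 = 42.3·(cos(24.2°) + j·sin(24.2°)) = 38.58 + j17.34 V
Step 2 — Sum components: V_total = -135.2 + j190.1 V.
Step 3 — Convert to polar: |V_total| = 233.3 V, ∠V_total = 125.4°.

V_total = 233.3∠125.4° V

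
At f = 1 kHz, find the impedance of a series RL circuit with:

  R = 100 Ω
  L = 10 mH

Step 1 — Angular frequency: ω = 2π·f = 2π·1000 = 6283 rad/s.
Step 2 — Component impedances:
  R: Z = R = 100 Ω
  L: Z = jωL = j·6283·0.01 = 0 + j62.83 Ω
Step 3 — Series combination: Z_total = R + L = 100 + j62.83 Ω = 118.1∠32.1° Ω.

Z = 100 + j62.83 Ω = 118.1∠32.1° Ω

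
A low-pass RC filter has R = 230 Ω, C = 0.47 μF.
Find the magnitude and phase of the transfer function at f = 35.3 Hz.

Step 1 — Angular frequency: ω = 2π·35.3 = 221.8 rad/s.
Step 2 — Transfer function: H(jω) = 1/(1 + jωRC).
Step 3 — Denominator: 1 + jωRC = 1 + j·221.8·230·4.7e-07 = 1 + j0.02398.
Step 4 — H = 0.9994 - j0.02396.
Step 5 — Magnitude: |H| = 0.9997 (-0.0 dB); phase: φ = -1.4°.

|H| = 0.9997 (-0.0 dB), φ = -1.4°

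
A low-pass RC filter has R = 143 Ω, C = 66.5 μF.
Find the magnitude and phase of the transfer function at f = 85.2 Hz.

Step 1 — Angular frequency: ω = 2π·85.2 = 535.3 rad/s.
Step 2 — Transfer function: H(jω) = 1/(1 + jωRC).
Step 3 — Denominator: 1 + jωRC = 1 + j·535.3·143·6.65e-05 = 1 + j5.091.
Step 4 — H = 0.03715 - j0.1891.
Step 5 — Magnitude: |H| = 0.1928 (-14.3 dB); phase: φ = -78.9°.

|H| = 0.1928 (-14.3 dB), φ = -78.9°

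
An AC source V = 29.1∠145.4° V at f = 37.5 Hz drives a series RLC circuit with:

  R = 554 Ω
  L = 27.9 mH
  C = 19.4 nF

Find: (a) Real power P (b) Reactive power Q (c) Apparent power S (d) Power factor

Step 1 — Angular frequency: ω = 2π·f = 2π·37.5 = 235.6 rad/s.
Step 2 — Component impedances:
  R: Z = R = 554 Ω
  L: Z = jωL = j·235.6·0.0279 = 0 + j6.574 Ω
  C: Z = 1/(jωC) = -j/(ω·C) = 0 - j2.188e+05 Ω
Step 3 — Series combination: Z_total = R + L + C = 554 - j2.188e+05 Ω = 2.188e+05∠-89.9° Ω.
Step 4 — Source phasor: V = 29.1∠145.4° V = -23.95 + j16.52 V.
Step 5 — Current: I = V / Z = -7.581e-05 - j0.0001093 A = 0.000133∠-124.7° A.
Step 6 — Complex power: S = V·I* = 9.803e-06 - j0.003871 VA.
Step 7 — Real power: P = Re(S) = 9.803e-06 W.
Step 8 — Reactive power: Q = Im(S) = -0.003871 VAR.
Step 9 — Apparent power: |S| = 0.003871 VA.
Step 10 — Power factor: PF = P/|S| = 0.002532 (leading).

(a) P = 9.803e-06 W  (b) Q = -0.003871 VAR  (c) S = 0.003871 VA  (d) PF = 0.002532 (leading)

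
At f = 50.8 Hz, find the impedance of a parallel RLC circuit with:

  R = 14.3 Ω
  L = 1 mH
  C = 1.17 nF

Step 1 — Angular frequency: ω = 2π·f = 2π·50.8 = 319.2 rad/s.
Step 2 — Component impedances:
  R: Z = R = 14.3 Ω
  L: Z = jωL = j·319.2·0.001 = 0 + j0.3192 Ω
  C: Z = 1/(jωC) = -j/(ω·C) = 0 - j2.678e+06 Ω
Step 3 — Parallel combination: 1/Z_total = 1/R + 1/L + 1/C; Z_total = 0.007121 + j0.319 Ω = 0.3191∠88.7° Ω.

Z = 0.007121 + j0.319 Ω = 0.3191∠88.7° Ω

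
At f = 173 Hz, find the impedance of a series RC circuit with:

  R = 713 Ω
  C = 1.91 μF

Step 1 — Angular frequency: ω = 2π·f = 2π·173 = 1087 rad/s.
Step 2 — Component impedances:
  R: Z = R = 713 Ω
  C: Z = 1/(jωC) = -j/(ω·C) = 0 - j481.7 Ω
Step 3 — Series combination: Z_total = R + C = 713 - j481.7 Ω = 860.4∠-34.0° Ω.

Z = 713 - j481.7 Ω = 860.4∠-34.0° Ω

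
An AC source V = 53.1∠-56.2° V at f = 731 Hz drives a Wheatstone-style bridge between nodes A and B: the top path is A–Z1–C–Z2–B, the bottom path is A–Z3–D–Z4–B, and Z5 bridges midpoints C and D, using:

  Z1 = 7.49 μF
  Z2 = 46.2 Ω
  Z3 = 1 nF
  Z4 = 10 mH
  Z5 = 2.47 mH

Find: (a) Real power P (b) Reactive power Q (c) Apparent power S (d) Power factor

Step 1 — Angular frequency: ω = 2π·f = 2π·731 = 4593 rad/s.
Step 2 — Component impedances:
  Z1: Z = 1/(jωC) = -j/(ω·C) = 0 - j29.07 Ω
  Z2: Z = R = 46.2 Ω
  Z3: Z = 1/(jωC) = -j/(ω·C) = 0 - j2.177e+05 Ω
  Z4: Z = jωL = j·4593·0.01 = 0 + j45.93 Ω
  Z5: Z = jωL = j·4593·0.00247 = 0 + j11.34 Ω
Step 3 — Bridge requires nodal analysis (the Z5 bridge couples midpoints C and D, so the two paths cannot be reduced to a simple series/parallel combination). Setting node B to ground and injecting 1 A at node A, the 3-node admittance system at A, C, D solves to V_A = Z_AB = 27.99 - j6.489 Ω = 28.73∠-13.1° Ω.
Step 4 — Source phasor: V = 53.1∠-56.2° V = 29.54 - j44.13 V.
Step 5 — Current: I = V / Z = 1.348 - j1.264 A = 1.848∠-43.1° A.
Step 6 — Complex power: S = V·I* = 95.61 - j22.17 VA.
Step 7 — Real power: P = Re(S) = 95.61 W.
Step 8 — Reactive power: Q = Im(S) = -22.17 VAR.
Step 9 — Apparent power: |S| = 98.14 VA.
Step 10 — Power factor: PF = P/|S| = 0.9742 (leading).

(a) P = 95.61 W  (b) Q = -22.17 VAR  (c) S = 98.14 VA  (d) PF = 0.9742 (leading)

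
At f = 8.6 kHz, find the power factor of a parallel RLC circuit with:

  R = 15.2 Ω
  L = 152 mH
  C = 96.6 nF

Step 1 — Angular frequency: ω = 2π·f = 2π·8600 = 5.404e+04 rad/s.
Step 2 — Component impedances:
  R: Z = R = 15.2 Ω
  L: Z = jωL = j·5.404e+04·0.152 = 0 + j8213 Ω
  C: Z = 1/(jωC) = -j/(ω·C) = 0 - j191.6 Ω
Step 3 — Parallel combination: 1/Z_total = 1/R + 1/L + 1/C; Z_total = 15.11 - j1.171 Ω = 15.15∠-4.4° Ω.
Step 4 — Power factor: PF = cos(φ) = Re(Z)/|Z| = 15.109/15.155 = 0.997.
Step 5 — Type: Im(Z) = -1.171 ⇒ leading (phase φ = -4.4°).

PF = 0.997 (leading, φ = -4.4°)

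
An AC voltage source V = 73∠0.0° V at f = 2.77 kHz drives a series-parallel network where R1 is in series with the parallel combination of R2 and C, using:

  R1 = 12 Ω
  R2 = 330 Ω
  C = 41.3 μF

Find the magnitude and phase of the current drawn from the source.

Step 1 — Angular frequency: ω = 2π·f = 2π·2770 = 1.74e+04 rad/s.
Step 2 — Component impedances:
  R1: Z = R = 12 Ω
  R2: Z = R = 330 Ω
  C: Z = 1/(jωC) = -j/(ω·C) = 0 - j1.391 Ω
Step 3 — Parallel branch: R2 || C = 1/(1/R2 + 1/C) = 0.005865 - j1.391 Ω.
Step 4 — Series with R1: Z_total = R1 + (R2 || C) = 12.01 - j1.391 Ω = 12.09∠-6.6° Ω.
Step 5 — Source phasor: V = 73∠0.0° V = 73 V.
Step 6 — Ohm's law: I = V / Z_total = (73) / (12.01 - j1.391) = 6 + j0.6952 A.
Step 7 — Convert to polar: |I| = 6.04 A, ∠I = 6.6°.

I = 6.04∠6.6° A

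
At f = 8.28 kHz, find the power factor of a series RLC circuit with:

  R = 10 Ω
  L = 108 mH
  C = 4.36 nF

Step 1 — Angular frequency: ω = 2π·f = 2π·8280 = 5.202e+04 rad/s.
Step 2 — Component impedances:
  R: Z = R = 10 Ω
  L: Z = jωL = j·5.202e+04·0.108 = 0 + j5619 Ω
  C: Z = 1/(jωC) = -j/(ω·C) = 0 - j4409 Ω
Step 3 — Series combination: Z_total = R + L + C = 10 + j1210 Ω = 1210∠89.5° Ω.
Step 4 — Power factor: PF = cos(φ) = Re(Z)/|Z| = 10/1210 = 0.008264.
Step 5 — Type: Im(Z) = 1210 ⇒ lagging (phase φ = 89.5°).

PF = 0.008264 (lagging, φ = 89.5°)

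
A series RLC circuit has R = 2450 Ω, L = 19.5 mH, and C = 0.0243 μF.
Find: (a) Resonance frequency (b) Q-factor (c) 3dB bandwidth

Step 1 — Resonance: ω₀ = 1/√(LC) = 1/√(0.0195·2.43e-08) = 4.594e+04 rad/s.
Step 2 — f₀ = ω₀/(2π) = 7311 Hz.
Step 3 — Series Q: Q = ω₀L/R = 4.594e+04·0.0195/2450 = 0.3656.
Step 4 — Bandwidth: Δω = ω₀/Q = 1.256e+05 rad/s; BW = Δω/(2π) = 2e+04 Hz.

(a) f₀ = 7311 Hz  (b) Q = 0.3656  (c) BW = 2e+04 Hz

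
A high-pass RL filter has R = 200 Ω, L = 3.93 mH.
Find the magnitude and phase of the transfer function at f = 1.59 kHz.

Step 1 — Angular frequency: ω = 2π·1590 = 9990 rad/s.
Step 2 — Transfer function: H(jω) = jωL/(R + jωL).
Step 3 — Numerator jωL = j·39.26; denominator R + jωL = 200 + j39.26.
Step 4 — H = 0.03711 + j0.189.
Step 5 — Magnitude: |H| = 0.1926 (-14.3 dB); phase: φ = 78.9°.

|H| = 0.1926 (-14.3 dB), φ = 78.9°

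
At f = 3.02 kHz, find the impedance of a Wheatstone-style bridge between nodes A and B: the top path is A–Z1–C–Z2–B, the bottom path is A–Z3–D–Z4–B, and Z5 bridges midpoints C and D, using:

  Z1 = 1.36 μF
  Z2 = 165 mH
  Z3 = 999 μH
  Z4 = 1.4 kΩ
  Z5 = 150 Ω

Step 1 — Angular frequency: ω = 2π·f = 2π·3020 = 1.898e+04 rad/s.
Step 2 — Component impedances:
  Z1: Z = 1/(jωC) = -j/(ω·C) = 0 - j38.75 Ω
  Z2: Z = jωL = j·1.898e+04·0.165 = 0 + j3131 Ω
  Z3: Z = jωL = j·1.898e+04·0.000999 = 0 + j18.96 Ω
  Z4: Z = R = 1400 Ω
  Z5: Z = R = 150 Ω
Step 3 — Bridge requires nodal analysis (the Z5 bridge couples midpoints C and D, so the two paths cannot be reduced to a simple series/parallel combination). Setting node B to ground and injecting 1 A at node A, the 3-node admittance system at A, C, D solves to V_A = Z_AB = 1153 + j534.6 Ω = 1271∠24.9° Ω.

Z = 1153 + j534.6 Ω = 1271∠24.9° Ω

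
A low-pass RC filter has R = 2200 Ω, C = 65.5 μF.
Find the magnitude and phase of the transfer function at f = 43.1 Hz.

Step 1 — Angular frequency: ω = 2π·43.1 = 270.8 rad/s.
Step 2 — Transfer function: H(jω) = 1/(1 + jωRC).
Step 3 — Denominator: 1 + jωRC = 1 + j·270.8·2200·6.55e-05 = 1 + j39.02.
Step 4 — H = 0.0006563 - j0.02561.
Step 5 — Magnitude: |H| = 0.02562 (-31.8 dB); phase: φ = -88.5°.

|H| = 0.02562 (-31.8 dB), φ = -88.5°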